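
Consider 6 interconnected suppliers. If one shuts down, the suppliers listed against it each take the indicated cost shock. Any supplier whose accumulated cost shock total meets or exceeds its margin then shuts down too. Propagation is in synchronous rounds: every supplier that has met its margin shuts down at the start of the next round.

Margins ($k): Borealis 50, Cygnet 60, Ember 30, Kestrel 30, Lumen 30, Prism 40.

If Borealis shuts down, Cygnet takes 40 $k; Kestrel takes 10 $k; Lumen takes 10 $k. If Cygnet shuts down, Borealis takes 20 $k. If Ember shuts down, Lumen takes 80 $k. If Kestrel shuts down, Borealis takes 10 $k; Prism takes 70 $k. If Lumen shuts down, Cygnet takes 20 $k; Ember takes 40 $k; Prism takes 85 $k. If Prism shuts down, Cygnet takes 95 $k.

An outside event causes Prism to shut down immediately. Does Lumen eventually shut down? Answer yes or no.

Round 1 — Prism shuts down (initial).
  Cygnet: +95 → 95 ≥ 60
Round 2 — Cygnet shuts down.
  Borealis: +20 → 20 < 50
No further shutdowns.

no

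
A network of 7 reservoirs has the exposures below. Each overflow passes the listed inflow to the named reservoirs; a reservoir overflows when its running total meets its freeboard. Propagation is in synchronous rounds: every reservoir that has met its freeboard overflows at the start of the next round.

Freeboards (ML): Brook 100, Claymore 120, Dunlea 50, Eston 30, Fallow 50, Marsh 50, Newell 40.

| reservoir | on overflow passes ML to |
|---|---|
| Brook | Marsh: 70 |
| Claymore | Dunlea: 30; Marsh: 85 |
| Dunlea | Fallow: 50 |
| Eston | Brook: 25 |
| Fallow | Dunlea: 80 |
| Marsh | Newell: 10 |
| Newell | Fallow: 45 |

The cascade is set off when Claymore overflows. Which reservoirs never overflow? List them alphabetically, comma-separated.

Round 1 — Claymore overflows (initial).
  Dunlea: +30 → 30 < 50
  Marsh: +85 → 85 ≥ 50
Round 2 — Marsh overflows.
  Newell: +10 → 10 < 40
No further overflows.

Brook, Dunlea, Eston, Fallow, Newell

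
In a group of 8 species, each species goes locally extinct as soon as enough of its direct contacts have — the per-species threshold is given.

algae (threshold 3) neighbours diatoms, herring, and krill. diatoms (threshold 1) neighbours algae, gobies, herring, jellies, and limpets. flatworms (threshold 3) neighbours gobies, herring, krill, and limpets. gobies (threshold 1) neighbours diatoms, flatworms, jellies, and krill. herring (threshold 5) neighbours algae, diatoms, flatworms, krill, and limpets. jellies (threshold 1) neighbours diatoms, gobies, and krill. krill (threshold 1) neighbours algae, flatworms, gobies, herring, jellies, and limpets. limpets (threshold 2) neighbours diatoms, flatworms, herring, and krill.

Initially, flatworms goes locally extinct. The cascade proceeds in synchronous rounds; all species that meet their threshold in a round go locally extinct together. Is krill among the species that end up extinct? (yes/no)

yes

Round 1 — flatworms goes locally extinct (initial).
Round 2 — checking thresholds:
  gobies: 1 of 4 neighbours ≥ 1, goes locally extinct.
  herring: 1 of 5 neighbours < 5, holds.
  krill: 1 of 6 neighbours ≥ 1, goes locally extinct.
  limpets: 1 of 4 neighbours < 2, holds.
Round 3 — checking thresholds:
  algae: 1 of 3 neighbours < 3, holds.
  diatoms: 1 of 5 neighbours ≥ 1, goes locally extinct.
  herring: 2 of 5 neighbours < 5, holds.
  jellies: 2 of 3 neighbours ≥ 1, goes locally extinct.
  limpets: 2 of 4 neighbours ≥ 2, goes locally extinct.
Round 4 — no new extinctions; cascade stops.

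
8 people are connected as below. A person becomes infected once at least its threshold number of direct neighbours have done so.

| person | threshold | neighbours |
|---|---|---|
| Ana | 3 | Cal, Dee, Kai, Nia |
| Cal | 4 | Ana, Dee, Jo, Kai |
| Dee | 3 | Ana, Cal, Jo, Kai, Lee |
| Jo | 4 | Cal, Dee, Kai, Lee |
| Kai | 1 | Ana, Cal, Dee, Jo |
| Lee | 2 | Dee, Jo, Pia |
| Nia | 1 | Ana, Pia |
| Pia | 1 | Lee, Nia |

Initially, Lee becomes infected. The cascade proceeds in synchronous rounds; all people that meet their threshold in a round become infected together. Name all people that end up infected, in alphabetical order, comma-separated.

Lee, Nia, Pia

Round 1 — Lee becomes infected (initial).
Round 2 — checking thresholds:
  Dee: 1 of 5 neighbours < 3, not yet.
  Jo: 1 of 4 neighbours < 4, not yet.
  Pia: 1 of 2 neighbours ≥ 1, becomes infected.
Round 3 — checking thresholds:
  Dee: 1 of 5 neighbours < 3, not yet.
  Jo: 1 of 4 neighbours < 4, not yet.
  Nia: 1 of 2 neighbours ≥ 1, becomes infected.
Round 4 — no new infections; cascade stops.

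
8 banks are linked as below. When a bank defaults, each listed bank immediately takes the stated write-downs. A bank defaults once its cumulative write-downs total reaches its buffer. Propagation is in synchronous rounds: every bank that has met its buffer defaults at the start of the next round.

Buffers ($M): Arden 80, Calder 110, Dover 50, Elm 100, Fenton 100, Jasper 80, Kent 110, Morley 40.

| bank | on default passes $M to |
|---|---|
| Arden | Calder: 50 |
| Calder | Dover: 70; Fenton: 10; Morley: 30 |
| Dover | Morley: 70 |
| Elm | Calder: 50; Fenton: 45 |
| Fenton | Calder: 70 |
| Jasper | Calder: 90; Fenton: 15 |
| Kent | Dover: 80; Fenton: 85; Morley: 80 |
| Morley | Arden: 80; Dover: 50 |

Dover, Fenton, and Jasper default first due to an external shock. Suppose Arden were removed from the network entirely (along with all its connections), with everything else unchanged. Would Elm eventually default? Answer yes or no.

With Arden removed:
Round 1 — Dover, Fenton, Jasper default (initial).
  Calder: +70+90 → 160 ≥ 110
  Morley: +70 → 70 ≥ 40
Round 2 — Calder, Morley default.
No further defaults.

no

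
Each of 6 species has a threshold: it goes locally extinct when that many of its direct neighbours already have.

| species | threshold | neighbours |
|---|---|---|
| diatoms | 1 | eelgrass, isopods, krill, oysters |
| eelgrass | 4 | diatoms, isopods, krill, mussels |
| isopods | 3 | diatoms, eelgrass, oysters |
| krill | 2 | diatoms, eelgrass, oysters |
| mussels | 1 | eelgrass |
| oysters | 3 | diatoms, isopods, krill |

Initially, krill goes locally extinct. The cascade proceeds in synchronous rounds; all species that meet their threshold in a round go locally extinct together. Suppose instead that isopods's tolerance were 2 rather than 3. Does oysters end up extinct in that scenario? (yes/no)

With isopods's tolerance at 2:
Round 1 — krill goes locally extinct (initial).
Round 2 — checking thresholds:
  diatoms: 1 of 4 neighbours ≥ 1, goes locally extinct.
  eelgrass: 1 of 4 neighbours < 4, holds.
  oysters: 1 of 3 neighbours < 3, holds.
Round 3 — no new extinctions; cascade stops.

no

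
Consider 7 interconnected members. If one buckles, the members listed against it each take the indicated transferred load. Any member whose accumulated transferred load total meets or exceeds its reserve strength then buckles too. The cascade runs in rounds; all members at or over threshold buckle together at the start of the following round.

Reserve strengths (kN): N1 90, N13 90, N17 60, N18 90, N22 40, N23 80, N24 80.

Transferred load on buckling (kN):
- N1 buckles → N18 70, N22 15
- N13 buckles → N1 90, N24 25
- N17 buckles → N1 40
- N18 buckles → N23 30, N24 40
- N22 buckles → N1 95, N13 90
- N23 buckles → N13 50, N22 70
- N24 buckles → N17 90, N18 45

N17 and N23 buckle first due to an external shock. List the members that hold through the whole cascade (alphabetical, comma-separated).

N18, N24

Round 1 — N17, N23 buckle (initial).
  N1: +40 → 40 < 90
  N13: +50 → 50 < 90
  N22: +70 → 70 ≥ 40
Round 2 — N22 buckles.
  N1: +95 → 135 ≥ 90
  N13: +90 → 140 ≥ 90
Round 3 — N1, N13 buckle.
  N18: +70 → 70 < 90
  N24: +25 → 25 < 80
No further bucklings.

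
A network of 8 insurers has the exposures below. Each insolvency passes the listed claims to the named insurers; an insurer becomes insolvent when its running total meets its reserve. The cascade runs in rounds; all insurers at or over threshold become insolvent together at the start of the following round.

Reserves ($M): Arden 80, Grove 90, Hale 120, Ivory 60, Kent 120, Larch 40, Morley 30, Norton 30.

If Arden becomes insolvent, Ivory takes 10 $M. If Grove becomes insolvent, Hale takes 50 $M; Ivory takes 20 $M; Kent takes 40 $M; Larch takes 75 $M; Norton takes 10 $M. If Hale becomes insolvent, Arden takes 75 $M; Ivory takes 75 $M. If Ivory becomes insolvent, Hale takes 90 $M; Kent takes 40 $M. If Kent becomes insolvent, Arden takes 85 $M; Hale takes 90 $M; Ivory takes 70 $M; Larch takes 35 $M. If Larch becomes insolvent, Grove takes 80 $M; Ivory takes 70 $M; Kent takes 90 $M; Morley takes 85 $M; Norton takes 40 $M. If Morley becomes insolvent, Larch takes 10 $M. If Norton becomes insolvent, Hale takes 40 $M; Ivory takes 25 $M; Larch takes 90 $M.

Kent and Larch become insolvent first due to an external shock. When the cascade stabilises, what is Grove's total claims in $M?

80

Round 1 — Kent, Larch become insolvent (initial).
  Arden: +85 → 85 ≥ 80
  Grove: +80 → 80 < 90
  Hale: +90 → 90 < 120
  Ivory: +70+70 → 140 ≥ 60
  Morley: +85 → 85 ≥ 30
  Norton: +40 → 40 ≥ 30
Round 2 — Arden, Ivory, Morley, Norton become insolvent.
  Hale: +90+40 → 220 ≥ 120
Round 3 — Hale becomes insolvent.
No further insolvencies.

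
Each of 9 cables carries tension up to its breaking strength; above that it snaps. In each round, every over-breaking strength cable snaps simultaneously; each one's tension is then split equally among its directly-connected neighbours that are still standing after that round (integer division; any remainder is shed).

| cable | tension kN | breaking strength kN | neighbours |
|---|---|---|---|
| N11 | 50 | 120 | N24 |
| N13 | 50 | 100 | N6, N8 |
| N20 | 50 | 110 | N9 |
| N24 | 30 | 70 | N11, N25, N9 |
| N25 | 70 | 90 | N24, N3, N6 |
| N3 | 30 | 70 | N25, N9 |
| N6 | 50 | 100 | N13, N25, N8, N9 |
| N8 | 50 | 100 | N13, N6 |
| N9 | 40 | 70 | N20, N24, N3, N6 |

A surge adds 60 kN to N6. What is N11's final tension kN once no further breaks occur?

Round 1 — N6 at 110 > 100. N6 snaps.
  N6 sheds 110 kN to N13, N25, N8, N9: 27 each (2 lost).
    N13: 50+27 = 77 ≤ 100
    N25: 70+27 = 97 > 90
    N8: 50+27 = 77 ≤ 100
    N9: 40+27 = 67 ≤ 70
Round 2 — N25 snaps.
  N25 sheds 97 kN to N24, N3: 48 each (1 lost).
    N24: 30+48 = 78 > 70
    N3: 30+48 = 78 > 70
Round 3 — N24, N3 snap.
  N24 sheds 78 kN to N11, N9: 39 each.
    N11: 50+39 = 89 ≤ 120
    N9: 67+39 = 106 > 70
  N3 sheds 78 kN to N9: 78 each.
    N9: 106+78 = 184 > 70
Round 4 — N9 snaps.
  N9 sheds 184 kN to N20: 184 each.
    N20: 50+184 = 234 > 110
Round 5 — N20 snaps.
  N20 sheds 234 kN: no online neighbours, lost.
No further breaks.

89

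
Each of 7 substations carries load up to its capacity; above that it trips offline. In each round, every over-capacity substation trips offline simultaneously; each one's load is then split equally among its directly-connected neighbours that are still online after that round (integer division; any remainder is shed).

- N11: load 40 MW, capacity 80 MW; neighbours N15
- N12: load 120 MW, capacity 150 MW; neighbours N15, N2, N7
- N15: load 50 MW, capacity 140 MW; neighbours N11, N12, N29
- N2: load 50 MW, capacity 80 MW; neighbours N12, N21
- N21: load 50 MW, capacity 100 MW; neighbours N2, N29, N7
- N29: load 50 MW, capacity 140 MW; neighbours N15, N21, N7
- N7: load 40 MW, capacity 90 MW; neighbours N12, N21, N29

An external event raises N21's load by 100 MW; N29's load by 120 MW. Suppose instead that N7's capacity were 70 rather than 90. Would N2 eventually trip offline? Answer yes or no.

With N7's capacity at 70:
Round 1 — N21 at 150 > 100; N29 at 170 > 140. N21, N29 trip offline.
  N21 sheds 150 MW to N2, N7: 75 each.
    N2: 50+75 = 125 > 80
    N7: 40+75 = 115 > 70
  N29 sheds 170 MW to N15, N7: 85 each.
    N15: 50+85 = 135 ≤ 140
    N7: 115+85 = 200 > 70
Round 2 — N2, N7 trip offline.
  N2 sheds 125 MW to N12: 125 each.
    N12: 120+125 = 245 > 150
  N7 sheds 200 MW to N12: 200 each.
    N12: 245+200 = 445 > 150
Round 3 — N12 trips offline.
  N12 sheds 445 MW to N15: 445 each.
    N15: 135+445 = 580 > 140
Round 4 — N15 trips offline.
  N15 sheds 580 MW to N11: 580 each.
    N11: 40+580 = 620 > 80
Round 5 — N11 trips offline.
  N11 sheds 620 MW: no online neighbours, lost.
No further trips.

yes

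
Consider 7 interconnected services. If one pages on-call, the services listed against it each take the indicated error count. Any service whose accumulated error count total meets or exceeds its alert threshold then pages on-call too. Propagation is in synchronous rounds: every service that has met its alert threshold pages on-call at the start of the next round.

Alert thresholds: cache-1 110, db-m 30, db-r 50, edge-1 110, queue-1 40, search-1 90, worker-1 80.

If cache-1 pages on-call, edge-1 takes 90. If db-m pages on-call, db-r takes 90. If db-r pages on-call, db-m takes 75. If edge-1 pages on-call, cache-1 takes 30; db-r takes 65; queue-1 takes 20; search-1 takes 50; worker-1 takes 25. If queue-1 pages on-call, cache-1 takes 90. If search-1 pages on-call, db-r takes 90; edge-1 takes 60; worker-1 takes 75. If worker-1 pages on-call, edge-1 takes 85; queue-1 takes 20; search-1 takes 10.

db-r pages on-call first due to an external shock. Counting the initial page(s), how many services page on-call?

2

Round 1 — db-r pages on-call (initial).
  db-m: +75 → 75 ≥ 30
Round 2 — db-m pages on-call.
No further pages.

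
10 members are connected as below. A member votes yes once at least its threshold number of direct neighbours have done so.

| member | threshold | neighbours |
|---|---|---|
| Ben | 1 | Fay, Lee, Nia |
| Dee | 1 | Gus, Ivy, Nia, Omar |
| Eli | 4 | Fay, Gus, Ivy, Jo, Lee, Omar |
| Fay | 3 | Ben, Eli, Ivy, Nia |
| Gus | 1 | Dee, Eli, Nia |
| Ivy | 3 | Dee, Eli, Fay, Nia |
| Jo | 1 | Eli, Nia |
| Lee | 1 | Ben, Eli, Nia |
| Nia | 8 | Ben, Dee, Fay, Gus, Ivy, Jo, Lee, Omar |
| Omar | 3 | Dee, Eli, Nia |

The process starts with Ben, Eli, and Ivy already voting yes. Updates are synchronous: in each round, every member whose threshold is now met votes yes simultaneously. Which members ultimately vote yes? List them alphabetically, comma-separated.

Ben, Dee, Eli, Fay, Gus, Ivy, Jo, Lee

Round 1 — Ben, Eli, Ivy vote yes (initial).
Round 2 — checking thresholds:
  Dee: 1 of 4 neighbours ≥ 1, votes yes.
  Fay: 3 of 4 neighbours ≥ 3, votes yes.
  Gus: 1 of 3 neighbours ≥ 1, votes yes.
  Jo: 1 of 2 neighbours ≥ 1, votes yes.
  Lee: 2 of 3 neighbours ≥ 1, votes yes.
  Nia: 2 of 8 neighbours < 8, not yet.
  Omar: 1 of 3 neighbours < 3, not yet.
Round 3 — no new yes votes; cascade stops.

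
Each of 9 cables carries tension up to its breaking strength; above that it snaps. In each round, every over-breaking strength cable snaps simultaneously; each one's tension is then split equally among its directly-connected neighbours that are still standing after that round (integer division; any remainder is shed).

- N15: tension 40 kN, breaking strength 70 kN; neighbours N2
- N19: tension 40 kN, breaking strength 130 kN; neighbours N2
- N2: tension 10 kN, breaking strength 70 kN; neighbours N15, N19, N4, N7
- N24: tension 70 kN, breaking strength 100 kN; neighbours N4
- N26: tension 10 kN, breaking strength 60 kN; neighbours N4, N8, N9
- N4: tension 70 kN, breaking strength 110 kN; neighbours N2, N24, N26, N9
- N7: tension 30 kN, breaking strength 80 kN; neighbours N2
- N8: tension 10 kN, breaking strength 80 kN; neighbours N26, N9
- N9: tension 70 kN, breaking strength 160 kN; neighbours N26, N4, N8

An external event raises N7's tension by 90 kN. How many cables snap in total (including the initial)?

Round 1 — N7 at 120 > 80. N7 snaps.
  N7 sheds 120 kN to N2: 120 each.
    N2: 10+120 = 130 > 70
Round 2 — N2 snaps.
  N2 sheds 130 kN to N15, N19, N4: 43 each (1 lost).
    N15: 40+43 = 83 > 70
    N19: 40+43 = 83 ≤ 130
    N4: 70+43 = 113 > 110
Round 3 — N15, N4 snap.
  N15 sheds 83 kN: no online neighbours, lost.
  N4 sheds 113 kN to N24, N26, N9: 37 each (2 lost).
    N24: 70+37 = 107 > 100
    N26: 10+37 = 47 ≤ 60
    N9: 70+37 = 107 ≤ 160
Round 4 — N24 snaps.
  N24 sheds 107 kN: no online neighbours, lost.
No further breaks.

5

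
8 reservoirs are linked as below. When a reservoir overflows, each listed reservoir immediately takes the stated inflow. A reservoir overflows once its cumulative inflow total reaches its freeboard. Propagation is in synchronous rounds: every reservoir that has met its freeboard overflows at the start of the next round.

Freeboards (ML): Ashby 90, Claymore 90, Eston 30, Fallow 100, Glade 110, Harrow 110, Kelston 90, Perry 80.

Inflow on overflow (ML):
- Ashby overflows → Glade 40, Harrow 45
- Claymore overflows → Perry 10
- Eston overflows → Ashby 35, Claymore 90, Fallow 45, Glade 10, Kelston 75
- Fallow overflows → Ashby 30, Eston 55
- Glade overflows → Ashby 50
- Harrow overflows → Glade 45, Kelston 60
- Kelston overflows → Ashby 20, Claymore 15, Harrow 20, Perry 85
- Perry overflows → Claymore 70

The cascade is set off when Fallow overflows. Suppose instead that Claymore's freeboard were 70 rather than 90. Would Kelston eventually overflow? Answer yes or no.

no

With Claymore's freeboard at 70:
Round 1 — Fallow overflows (initial).
  Ashby: +30 → 30 < 90
  Eston: +55 → 55 ≥ 30
Round 2 — Eston overflows.
  Ashby: +35 → 65 < 90
  Claymore: +90 → 90 ≥ 70
  Glade: +10 → 10 < 110
  Kelston: +75 → 75 < 90
Round 3 — Claymore overflows.
  Perry: +10 → 10 < 80
No further overflows.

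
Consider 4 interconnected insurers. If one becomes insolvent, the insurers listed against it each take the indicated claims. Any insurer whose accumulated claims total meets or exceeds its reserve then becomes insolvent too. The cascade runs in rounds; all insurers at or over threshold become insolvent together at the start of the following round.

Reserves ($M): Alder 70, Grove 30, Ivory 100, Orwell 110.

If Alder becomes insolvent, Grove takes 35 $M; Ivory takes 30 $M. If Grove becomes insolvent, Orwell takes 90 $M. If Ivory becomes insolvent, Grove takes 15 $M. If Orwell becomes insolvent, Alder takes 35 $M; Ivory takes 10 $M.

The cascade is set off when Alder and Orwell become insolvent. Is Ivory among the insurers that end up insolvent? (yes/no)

Round 1 — Alder, Orwell become insolvent (initial).
  Grove: +35 → 35 ≥ 30
  Ivory: +30+10 → 40 < 100
Round 2 — Grove becomes insolvent.
No further insolvencies.

no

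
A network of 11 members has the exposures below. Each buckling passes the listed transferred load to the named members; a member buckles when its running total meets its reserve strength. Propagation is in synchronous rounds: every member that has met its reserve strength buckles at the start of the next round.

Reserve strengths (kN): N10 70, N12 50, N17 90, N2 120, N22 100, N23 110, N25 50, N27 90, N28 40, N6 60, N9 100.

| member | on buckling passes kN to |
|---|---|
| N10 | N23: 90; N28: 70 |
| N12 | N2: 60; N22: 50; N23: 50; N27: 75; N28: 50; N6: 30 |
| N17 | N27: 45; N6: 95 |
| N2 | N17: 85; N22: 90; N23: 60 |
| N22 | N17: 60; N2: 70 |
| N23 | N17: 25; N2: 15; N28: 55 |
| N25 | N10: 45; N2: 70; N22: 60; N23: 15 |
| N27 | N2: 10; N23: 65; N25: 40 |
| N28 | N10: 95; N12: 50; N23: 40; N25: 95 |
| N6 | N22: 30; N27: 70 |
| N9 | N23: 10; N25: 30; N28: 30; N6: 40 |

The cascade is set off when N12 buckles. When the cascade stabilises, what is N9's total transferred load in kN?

Round 1 — N12 buckles (initial).
  N2: +60 → 60 < 120
  N22: +50 → 50 < 100
  N23: +50 → 50 < 110
  N27: +75 → 75 < 90
  N28: +50 → 50 ≥ 40
  N6: +30 → 30 < 60
Round 2 — N28 buckles.
  N10: +95 → 95 ≥ 70
  N23: +40 → 90 < 110
  N25: +95 → 95 ≥ 50
Round 3 — N10, N25 buckle.
  N2: +70 → 130 ≥ 120
  N22: +60 → 110 ≥ 100
  N23: +90+15 → 195 ≥ 110
Round 4 — N2, N22, N23 buckle.
  N17: +85+60+25 → 170 ≥ 90
Round 5 — N17 buckles.
  N27: +45 → 120 ≥ 90
  N6: +95 → 125 ≥ 60
Round 6 — N27, N6 buckle.
No further bucklings.

0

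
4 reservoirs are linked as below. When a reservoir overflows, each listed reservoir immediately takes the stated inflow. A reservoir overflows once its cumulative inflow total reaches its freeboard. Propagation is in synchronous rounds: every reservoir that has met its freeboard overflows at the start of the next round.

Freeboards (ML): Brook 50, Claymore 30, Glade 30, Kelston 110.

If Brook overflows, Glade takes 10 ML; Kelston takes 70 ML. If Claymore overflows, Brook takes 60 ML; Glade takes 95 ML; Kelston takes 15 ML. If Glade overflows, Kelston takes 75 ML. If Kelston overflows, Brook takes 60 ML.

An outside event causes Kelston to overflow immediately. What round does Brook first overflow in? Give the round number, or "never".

2

Round 1 — Kelston overflows (initial).
  Brook: +60 → 60 ≥ 50
Round 2 — Brook overflows.
  Glade: +10 → 10 < 30
No further overflows.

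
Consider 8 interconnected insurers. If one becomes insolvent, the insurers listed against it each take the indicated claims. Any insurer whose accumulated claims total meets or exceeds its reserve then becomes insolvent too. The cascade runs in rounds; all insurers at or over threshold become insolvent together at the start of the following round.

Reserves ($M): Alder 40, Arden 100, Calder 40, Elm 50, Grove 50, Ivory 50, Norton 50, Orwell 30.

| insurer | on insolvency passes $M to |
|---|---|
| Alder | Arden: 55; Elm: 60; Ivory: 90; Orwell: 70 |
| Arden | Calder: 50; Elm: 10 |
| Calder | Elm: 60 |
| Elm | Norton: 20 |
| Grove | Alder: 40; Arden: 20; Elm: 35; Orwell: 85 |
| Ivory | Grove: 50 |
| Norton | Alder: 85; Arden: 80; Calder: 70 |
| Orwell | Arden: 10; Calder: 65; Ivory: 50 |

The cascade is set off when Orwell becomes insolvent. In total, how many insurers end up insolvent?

6

Round 1 — Orwell becomes insolvent (initial).
  Arden: +10 → 10 < 100
  Calder: +65 → 65 ≥ 40
  Ivory: +50 → 50 ≥ 50
Round 2 — Calder, Ivory become insolvent.
  Elm: +60 → 60 ≥ 50
  Grove: +50 → 50 ≥ 50
Round 3 — Elm, Grove become insolvent.
  Alder: +40 → 40 ≥ 40
  Arden: +20 → 30 < 100
  Norton: +20 → 20 < 50
Round 4 — Alder becomes insolvent.
  Arden: +55 → 85 < 100
No further insolvencies.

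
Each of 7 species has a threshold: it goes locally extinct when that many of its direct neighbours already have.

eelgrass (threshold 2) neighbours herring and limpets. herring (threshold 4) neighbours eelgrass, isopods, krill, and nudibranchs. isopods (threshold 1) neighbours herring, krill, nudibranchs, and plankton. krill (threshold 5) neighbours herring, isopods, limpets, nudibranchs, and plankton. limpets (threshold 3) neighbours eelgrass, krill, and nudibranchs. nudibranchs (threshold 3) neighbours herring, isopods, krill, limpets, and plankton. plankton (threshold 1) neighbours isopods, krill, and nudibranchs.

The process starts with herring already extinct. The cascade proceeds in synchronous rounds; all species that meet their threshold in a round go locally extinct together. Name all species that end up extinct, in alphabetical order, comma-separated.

Round 1 — herring goes locally extinct (initial).
Round 2 — checking thresholds:
  eelgrass: 1 of 2 neighbours < 2, holds.
  isopods: 1 of 4 neighbours ≥ 1, goes locally extinct.
  krill: 1 of 5 neighbours < 5, holds.
  nudibranchs: 1 of 5 neighbours < 3, holds.
Round 3 — checking thresholds:
  eelgrass: 1 of 2 neighbours < 2, holds.
  krill: 2 of 5 neighbours < 5, holds.
  nudibranchs: 2 of 5 neighbours < 3, holds.
  plankton: 1 of 3 neighbours ≥ 1, goes locally extinct.
Round 4 — checking thresholds:
  eelgrass: 1 of 2 neighbours < 2, holds.
  krill: 3 of 5 neighbours < 5, holds.
  nudibranchs: 3 of 5 neighbours ≥ 3, goes locally extinct.
Round 5 — no new extinctions; cascade stops.

herring, isopods, nudibranchs, plankton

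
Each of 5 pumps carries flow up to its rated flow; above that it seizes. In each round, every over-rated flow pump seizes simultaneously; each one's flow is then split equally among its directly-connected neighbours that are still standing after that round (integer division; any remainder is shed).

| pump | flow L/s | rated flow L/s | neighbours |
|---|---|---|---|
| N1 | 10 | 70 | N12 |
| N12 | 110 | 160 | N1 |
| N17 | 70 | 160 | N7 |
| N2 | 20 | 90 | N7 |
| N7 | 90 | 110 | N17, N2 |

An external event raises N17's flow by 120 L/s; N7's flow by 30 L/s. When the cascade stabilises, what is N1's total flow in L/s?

10

Round 1 — N17 at 190 > 160; N7 at 120 > 110. N17, N7 seize.
  N17 sheds 190 L/s: no online neighbours, lost.
  N7 sheds 120 L/s to N2: 120 each.
    N2: 20+120 = 140 > 90
Round 2 — N2 seizes.
  N2 sheds 140 L/s: no online neighbours, lost.
No further seizures.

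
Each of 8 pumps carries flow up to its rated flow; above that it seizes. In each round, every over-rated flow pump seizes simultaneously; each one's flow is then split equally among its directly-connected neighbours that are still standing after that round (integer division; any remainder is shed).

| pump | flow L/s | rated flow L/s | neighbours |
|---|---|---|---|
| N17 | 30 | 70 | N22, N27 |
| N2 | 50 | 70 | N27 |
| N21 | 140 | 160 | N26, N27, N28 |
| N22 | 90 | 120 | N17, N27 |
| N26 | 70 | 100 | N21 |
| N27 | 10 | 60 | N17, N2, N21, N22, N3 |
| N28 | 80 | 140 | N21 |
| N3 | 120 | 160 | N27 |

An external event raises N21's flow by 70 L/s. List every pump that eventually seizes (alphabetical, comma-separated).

Round 1 — N21 at 210 > 160. N21 seizes.
  N21 sheds 210 L/s to N26, N27, N28: 70 each.
    N26: 70+70 = 140 > 100
    N27: 10+70 = 80 > 60
    N28: 80+70 = 150 > 140
Round 2 — N26, N27, N28 seize.
  N26 sheds 140 L/s: no online neighbours, lost.
  N27 sheds 80 L/s to N17, N2, N22, N3: 20 each.
    N17: 30+20 = 50 ≤ 70
    N2: 50+20 = 70 ≤ 70
    N22: 90+20 = 110 ≤ 120
    N3: 120+20 = 140 ≤ 160
  N28 sheds 150 L/s: no online neighbours, lost.
No further seizures.

N21, N26, N27, N28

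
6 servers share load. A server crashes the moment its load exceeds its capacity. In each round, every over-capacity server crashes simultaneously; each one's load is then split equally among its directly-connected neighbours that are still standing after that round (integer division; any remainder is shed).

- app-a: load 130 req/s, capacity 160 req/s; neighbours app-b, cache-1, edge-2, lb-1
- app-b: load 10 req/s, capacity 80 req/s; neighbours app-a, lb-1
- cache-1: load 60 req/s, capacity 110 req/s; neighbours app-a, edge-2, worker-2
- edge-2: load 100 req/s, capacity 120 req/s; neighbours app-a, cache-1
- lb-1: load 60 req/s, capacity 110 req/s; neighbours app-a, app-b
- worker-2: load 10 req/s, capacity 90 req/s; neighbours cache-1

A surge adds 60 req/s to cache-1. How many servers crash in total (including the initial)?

Round 1 — cache-1 at 120 > 110. cache-1 crashes.
  cache-1 sheds 120 req/s to app-a, edge-2, worker-2: 40 each.
    app-a: 130+40 = 170 > 160
    edge-2: 100+40 = 140 > 120
    worker-2: 10+40 = 50 ≤ 90
Round 2 — app-a, edge-2 crash.
  app-a sheds 170 req/s to app-b, lb-1: 85 each.
    app-b: 10+85 = 95 > 80
    lb-1: 60+85 = 145 > 110
  edge-2 sheds 140 req/s: no online neighbours, lost.
Round 3 — app-b, lb-1 crash.
  app-b sheds 95 req/s: no online neighbours, lost.
  lb-1 sheds 145 req/s: no online neighbours, lost.
No further crashes.

5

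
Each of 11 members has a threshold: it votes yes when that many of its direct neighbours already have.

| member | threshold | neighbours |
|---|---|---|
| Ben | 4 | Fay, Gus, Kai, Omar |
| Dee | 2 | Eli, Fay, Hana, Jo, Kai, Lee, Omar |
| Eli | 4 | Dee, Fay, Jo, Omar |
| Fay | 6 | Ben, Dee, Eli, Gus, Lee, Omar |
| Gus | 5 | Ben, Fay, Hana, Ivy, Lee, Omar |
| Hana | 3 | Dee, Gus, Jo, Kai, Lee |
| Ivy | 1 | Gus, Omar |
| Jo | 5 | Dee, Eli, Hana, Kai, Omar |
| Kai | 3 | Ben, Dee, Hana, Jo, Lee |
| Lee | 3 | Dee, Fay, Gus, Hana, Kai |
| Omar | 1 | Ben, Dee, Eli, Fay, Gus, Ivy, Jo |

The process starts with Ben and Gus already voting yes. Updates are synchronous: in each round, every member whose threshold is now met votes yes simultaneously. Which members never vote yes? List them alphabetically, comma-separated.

Dee, Eli, Fay, Hana, Jo, Kai, Lee

Round 1 — Ben, Gus vote yes (initial).
Round 2 — checking thresholds:
  Fay: 2 of 6 neighbours < 6, below threshold.
  Hana: 1 of 5 neighbours < 3, below threshold.
  Ivy: 1 of 2 neighbours ≥ 1, votes yes.
  Kai: 1 of 5 neighbours < 3, below threshold.
  Lee: 1 of 5 neighbours < 3, below threshold.
  Omar: 2 of 7 neighbours ≥ 1, votes yes.
Round 3 — no new yes votes; cascade stops.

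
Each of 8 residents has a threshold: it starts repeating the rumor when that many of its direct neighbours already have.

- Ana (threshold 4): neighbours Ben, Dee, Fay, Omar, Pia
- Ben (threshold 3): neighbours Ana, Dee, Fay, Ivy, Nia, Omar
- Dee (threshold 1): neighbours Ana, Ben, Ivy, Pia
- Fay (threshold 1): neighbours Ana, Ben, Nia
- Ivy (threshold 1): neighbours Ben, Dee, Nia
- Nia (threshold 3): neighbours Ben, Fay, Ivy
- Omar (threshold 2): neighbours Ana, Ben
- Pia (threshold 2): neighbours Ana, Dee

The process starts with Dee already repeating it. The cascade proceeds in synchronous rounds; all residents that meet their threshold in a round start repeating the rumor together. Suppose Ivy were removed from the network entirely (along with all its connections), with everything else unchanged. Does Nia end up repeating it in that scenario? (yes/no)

With Ivy removed:
Round 1 — Dee starts repeating the rumor (initial).
Round 2 — no new spreads; cascade stops.

no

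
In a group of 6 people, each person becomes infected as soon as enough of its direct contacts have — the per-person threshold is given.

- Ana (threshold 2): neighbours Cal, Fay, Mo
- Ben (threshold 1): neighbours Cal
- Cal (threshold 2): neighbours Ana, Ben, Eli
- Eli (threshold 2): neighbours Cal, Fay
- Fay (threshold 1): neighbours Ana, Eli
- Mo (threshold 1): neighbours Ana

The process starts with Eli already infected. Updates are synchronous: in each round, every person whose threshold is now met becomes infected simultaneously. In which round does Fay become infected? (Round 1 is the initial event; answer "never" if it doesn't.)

2

Round 1 — Eli becomes infected (initial).
Round 2 — checking thresholds:
  Cal: 1 of 3 neighbours < 2, not yet.
  Fay: 1 of 2 neighbours ≥ 1, becomes infected.
Round 3 — no new infections; cascade stops.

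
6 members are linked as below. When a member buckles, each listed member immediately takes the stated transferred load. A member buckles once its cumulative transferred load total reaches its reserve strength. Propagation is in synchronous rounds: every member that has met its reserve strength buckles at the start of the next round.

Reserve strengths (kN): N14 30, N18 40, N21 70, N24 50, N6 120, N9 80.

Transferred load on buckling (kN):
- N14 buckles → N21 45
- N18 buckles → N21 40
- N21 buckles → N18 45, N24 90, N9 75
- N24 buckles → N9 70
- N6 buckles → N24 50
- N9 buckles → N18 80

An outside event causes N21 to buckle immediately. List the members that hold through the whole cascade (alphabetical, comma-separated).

N14, N6

Round 1 — N21 buckles (initial).
  N18: +45 → 45 ≥ 40
  N24: +90 → 90 ≥ 50
  N9: +75 → 75 < 80
Round 2 — N18, N24 buckle.
  N9: +70 → 145 ≥ 80
Round 3 — N9 buckles.
No further bucklings.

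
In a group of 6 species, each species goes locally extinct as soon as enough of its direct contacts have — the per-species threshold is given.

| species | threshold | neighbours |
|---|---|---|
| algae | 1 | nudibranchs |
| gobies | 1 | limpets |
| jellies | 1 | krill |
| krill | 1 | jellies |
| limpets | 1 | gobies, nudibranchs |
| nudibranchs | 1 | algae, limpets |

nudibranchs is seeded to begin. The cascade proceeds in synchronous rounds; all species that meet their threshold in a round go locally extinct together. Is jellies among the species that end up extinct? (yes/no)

Round 1 — nudibranchs goes locally extinct (initial).
Round 2 — checking thresholds:
  algae: 1 of 1 neighbours ≥ 1, goes locally extinct.
  limpets: 1 of 2 neighbours ≥ 1, goes locally extinct.
Round 3 — checking thresholds:
  gobies: 1 of 1 neighbours ≥ 1, goes locally extinct.
Round 4 — no new extinctions; cascade stops.

no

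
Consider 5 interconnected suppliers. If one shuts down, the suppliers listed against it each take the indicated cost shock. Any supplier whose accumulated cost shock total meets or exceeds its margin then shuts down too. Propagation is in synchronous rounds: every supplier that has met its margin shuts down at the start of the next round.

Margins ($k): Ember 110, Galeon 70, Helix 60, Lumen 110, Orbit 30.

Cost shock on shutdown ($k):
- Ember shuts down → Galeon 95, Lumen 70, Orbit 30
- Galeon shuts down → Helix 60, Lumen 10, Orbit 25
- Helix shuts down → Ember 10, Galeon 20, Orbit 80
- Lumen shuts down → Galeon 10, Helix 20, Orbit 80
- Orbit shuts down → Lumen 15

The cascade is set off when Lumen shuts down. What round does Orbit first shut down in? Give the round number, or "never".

2

Round 1 — Lumen shuts down (initial).
  Galeon: +10 → 10 < 70
  Helix: +20 → 20 < 60
  Orbit: +80 → 80 ≥ 30
Round 2 — Orbit shuts down.
No further shutdowns.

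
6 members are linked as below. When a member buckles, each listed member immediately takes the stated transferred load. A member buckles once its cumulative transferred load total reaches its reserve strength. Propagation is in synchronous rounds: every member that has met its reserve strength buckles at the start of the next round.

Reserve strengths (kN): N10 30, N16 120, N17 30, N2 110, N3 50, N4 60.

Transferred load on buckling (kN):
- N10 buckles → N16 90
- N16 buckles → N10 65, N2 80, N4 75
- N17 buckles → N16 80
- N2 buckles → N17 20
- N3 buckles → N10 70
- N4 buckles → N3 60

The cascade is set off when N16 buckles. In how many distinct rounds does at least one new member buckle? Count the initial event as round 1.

3

Round 1 — N16 buckles (initial).
  N10: +65 → 65 ≥ 30
  N2: +80 → 80 < 110
  N4: +75 → 75 ≥ 60
Round 2 — N10, N4 buckle.
  N3: +60 → 60 ≥ 50
Round 3 — N3 buckles.
No further bucklings.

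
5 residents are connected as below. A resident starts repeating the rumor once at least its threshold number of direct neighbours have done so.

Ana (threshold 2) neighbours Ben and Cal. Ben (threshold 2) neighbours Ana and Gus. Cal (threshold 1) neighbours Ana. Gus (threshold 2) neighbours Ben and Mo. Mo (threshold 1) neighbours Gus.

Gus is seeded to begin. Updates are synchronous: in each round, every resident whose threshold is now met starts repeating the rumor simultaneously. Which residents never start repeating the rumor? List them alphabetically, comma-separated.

Ana, Ben, Cal

Round 1 — Gus starts repeating the rumor (initial).
Round 2 — checking thresholds:
  Ben: 1 of 2 neighbours < 2, holds.
  Mo: 1 of 1 neighbours ≥ 1, starts repeating the rumor.
Round 3 — no new spreads; cascade stops.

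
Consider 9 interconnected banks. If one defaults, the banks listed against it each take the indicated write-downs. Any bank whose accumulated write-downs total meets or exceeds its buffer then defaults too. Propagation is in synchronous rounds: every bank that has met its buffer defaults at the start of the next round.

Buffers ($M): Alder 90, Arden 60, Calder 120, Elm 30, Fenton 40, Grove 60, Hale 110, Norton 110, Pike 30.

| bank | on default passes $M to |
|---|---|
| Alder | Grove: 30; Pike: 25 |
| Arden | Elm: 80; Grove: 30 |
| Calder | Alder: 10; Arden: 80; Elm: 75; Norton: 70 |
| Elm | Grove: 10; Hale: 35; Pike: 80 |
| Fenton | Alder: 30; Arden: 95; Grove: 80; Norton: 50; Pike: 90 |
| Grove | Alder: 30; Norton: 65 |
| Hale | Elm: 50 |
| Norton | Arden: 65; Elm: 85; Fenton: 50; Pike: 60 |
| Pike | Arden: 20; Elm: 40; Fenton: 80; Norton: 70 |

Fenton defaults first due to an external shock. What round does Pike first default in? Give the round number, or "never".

2

Round 1 — Fenton defaults (initial).
  Alder: +30 → 30 < 90
  Arden: +95 → 95 ≥ 60
  Grove: +80 → 80 ≥ 60
  Norton: +50 → 50 < 110
  Pike: +90 → 90 ≥ 30
Round 2 — Arden, Grove, Pike default.
  Alder: +30 → 60 < 90
  Elm: +80+40 → 120 ≥ 30
  Norton: +65+70 → 185 ≥ 110
Round 3 — Elm, Norton default.
  Hale: +35 → 35 < 110
No further defaults.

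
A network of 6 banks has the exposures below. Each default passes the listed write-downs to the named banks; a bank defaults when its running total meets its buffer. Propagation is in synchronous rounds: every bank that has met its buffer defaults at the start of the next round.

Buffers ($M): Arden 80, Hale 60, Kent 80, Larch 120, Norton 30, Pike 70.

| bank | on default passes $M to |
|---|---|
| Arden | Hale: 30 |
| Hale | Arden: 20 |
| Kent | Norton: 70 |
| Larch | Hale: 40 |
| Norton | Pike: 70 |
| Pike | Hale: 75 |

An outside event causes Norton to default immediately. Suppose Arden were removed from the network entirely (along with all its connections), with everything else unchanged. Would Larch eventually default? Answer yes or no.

no

With Arden removed:
Round 1 — Norton defaults (initial).
  Pike: +70 → 70 ≥ 70
Round 2 — Pike defaults.
  Hale: +75 → 75 ≥ 60
Round 3 — Hale defaults.
No further defaults.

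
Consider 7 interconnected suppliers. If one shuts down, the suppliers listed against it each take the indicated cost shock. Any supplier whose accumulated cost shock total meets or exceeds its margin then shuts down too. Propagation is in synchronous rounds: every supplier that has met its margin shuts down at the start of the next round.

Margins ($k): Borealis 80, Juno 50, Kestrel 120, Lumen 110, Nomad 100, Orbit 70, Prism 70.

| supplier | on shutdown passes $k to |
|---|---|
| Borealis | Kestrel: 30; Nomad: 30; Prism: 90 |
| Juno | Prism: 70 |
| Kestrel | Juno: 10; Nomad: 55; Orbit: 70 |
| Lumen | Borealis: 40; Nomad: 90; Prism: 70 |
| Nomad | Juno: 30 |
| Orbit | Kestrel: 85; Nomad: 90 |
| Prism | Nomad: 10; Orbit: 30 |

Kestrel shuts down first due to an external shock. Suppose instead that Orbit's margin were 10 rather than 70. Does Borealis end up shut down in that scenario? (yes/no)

no

With Orbit's margin at 10:
Round 1 — Kestrel shuts down (initial).
  Juno: +10 → 10 < 50
  Nomad: +55 → 55 < 100
  Orbit: +70 → 70 ≥ 10
Round 2 — Orbit shuts down.
  Nomad: +90 → 145 ≥ 100
Round 3 — Nomad shuts down.
  Juno: +30 → 40 < 50
No further shutdowns.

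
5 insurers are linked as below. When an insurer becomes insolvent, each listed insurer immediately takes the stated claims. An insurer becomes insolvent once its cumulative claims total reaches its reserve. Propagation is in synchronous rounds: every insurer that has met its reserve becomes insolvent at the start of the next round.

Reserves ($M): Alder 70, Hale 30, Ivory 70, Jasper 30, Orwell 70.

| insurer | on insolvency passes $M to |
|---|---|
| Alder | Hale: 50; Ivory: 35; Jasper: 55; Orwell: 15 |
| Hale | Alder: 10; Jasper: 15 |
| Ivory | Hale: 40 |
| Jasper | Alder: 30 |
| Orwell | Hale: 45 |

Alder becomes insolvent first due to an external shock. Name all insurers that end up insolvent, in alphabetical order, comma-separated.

Alder, Hale, Jasper

Round 1 — Alder becomes insolvent (initial).
  Hale: +50 → 50 ≥ 30
  Ivory: +35 → 35 < 70
  Jasper: +55 → 55 ≥ 30
  Orwell: +15 → 15 < 70
Round 2 — Hale, Jasper become insolvent.
No further insolvencies.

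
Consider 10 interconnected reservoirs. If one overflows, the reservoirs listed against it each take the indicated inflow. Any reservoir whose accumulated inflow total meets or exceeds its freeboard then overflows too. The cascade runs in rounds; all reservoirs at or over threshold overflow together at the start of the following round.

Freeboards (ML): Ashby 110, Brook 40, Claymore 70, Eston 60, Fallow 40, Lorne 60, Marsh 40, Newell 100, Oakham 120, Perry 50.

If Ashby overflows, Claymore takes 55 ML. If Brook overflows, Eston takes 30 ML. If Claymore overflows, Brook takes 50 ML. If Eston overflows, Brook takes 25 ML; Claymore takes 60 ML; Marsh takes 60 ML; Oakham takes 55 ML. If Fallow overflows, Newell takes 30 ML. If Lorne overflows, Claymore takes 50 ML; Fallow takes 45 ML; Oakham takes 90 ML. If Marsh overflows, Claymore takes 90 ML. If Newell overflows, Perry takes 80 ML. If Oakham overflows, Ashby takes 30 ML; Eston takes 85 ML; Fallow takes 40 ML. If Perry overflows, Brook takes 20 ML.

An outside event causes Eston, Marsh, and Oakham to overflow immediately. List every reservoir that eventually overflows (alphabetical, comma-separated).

Brook, Claymore, Eston, Fallow, Marsh, Oakham

Round 1 — Eston, Marsh, Oakham overflow (initial).
  Ashby: +30 → 30 < 110
  Brook: +25 → 25 < 40
  Claymore: +60+90 → 150 ≥ 70
  Fallow: +40 → 40 ≥ 40
Round 2 — Claymore, Fallow overflow.
  Brook: +50 → 75 ≥ 40
  Newell: +30 → 30 < 100
Round 3 — Brook overflows.
No further overflows.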